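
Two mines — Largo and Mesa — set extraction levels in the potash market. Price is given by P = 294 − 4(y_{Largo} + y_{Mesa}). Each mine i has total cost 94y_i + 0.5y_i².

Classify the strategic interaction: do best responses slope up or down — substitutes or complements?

Mine Largo's profit: π = y_{Largo}(294 − 4(y_{Largo} + y_{Mesa})) − 94y_{Largo} − 0.5y_{Largo}².
∂π/∂y_{Largo} = 200 − 9y_{Largo} − 4y_{Mesa} = 0, so y_{Largo} = 200/9 − (4/9)y_{Mesa}.
The best-response slope dy_{Largo}/dy_{Mesa} = −4/9 < 0: the reaction function is downward-sloping, so the choices are strategic substitutes.

strategic substitutes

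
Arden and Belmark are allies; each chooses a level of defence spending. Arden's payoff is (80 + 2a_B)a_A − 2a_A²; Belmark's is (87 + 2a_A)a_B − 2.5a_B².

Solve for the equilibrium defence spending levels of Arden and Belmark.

35.875, 31.75

Expanding Arden's payoff: 80a_A + 2a_Ba_A − 2a_A².
∂π/∂a_A = 80 + 2a_B − 4a_A = 0, so a_A = 20 + 0.5a_B.
Likewise for Belmark: a_B = 17.4 + 0.4a_A.
Substituting the second reaction function into the first: a_A = 20 + 0.5(17.4 + 0.4a_A), which gives 0.8a_A = 28.7 ⇒ a_A = 35.875.
Then a_B = 17.4 + 0.4·35.875 = 31.75.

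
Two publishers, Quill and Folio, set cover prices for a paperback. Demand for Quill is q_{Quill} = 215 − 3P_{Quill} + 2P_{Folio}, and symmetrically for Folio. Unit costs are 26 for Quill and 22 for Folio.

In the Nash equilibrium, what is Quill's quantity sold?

Quill's profit: π = (P_{Quill} − 26)(215 − 3P_{Quill} + 2P_{Folio}).
∂π/∂P_{Quill} = 293 − 6P_{Quill} + 2P_{Folio} = 0 ⇒ P_{Quill} = 293/6 + (1/3)P_{Folio}.
Similarly P_{Folio} = 281/6 + (1/3)P_{Quill}.
Substituting the second reaction function into the first: P_{Quill} = 293/6 + (1/3)(281/6 + (1/3)P_{Quill}), which gives (8/9)P_{Quill} = 580/9 ⇒ P_{Quill} = 72.5.
Then P_{Folio} = 281/6 + (1/3)·72.5 = 71.
q_{Quill} = 215 − 3·72.5 + 2·71 = 139.5.

139.5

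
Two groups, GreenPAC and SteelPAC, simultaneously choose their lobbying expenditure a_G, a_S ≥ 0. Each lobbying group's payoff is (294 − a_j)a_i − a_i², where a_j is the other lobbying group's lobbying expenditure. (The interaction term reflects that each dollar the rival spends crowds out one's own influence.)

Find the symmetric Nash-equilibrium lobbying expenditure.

98

GreenPAC's payoff is (294 − a_S)a_G − a_G².
∂π/∂a_G = 294 − a_S − 2a_G = 0, so a_G = 147 − 0.5a_S.
Setting a_G = a_S in the reaction function: a_G = 147 − 0.5a_G, so a_G = 147 / 1.5 = 98.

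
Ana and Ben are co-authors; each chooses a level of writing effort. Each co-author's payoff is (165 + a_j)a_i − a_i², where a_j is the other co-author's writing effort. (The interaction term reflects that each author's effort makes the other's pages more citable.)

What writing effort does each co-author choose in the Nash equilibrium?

165

Ana's payoff is (165 + a_B)a_A − a_A².
∂π/∂a_A = 165 + a_B − 2a_A = 0, so a_A = 82.5 + 0.5a_B.
Setting a_A = a_B in the reaction function: a_A = 82.5 + 0.5a_A, so a_A = 82.5 / 0.5 = 165.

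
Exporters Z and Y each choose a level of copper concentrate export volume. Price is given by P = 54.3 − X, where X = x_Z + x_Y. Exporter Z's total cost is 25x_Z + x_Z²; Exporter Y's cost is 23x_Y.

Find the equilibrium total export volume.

Exporter Z's profit: π = x_Z(54.3 − (x_Z + x_Y)) − 25x_Z − x_Z².
∂π/∂x_Z = 29.3 − 4x_Z − x_Y = 0, so x_Z = 7.325 − 0.25x_Y.
For Y: ∂π/∂x_Y = 31.3 − 2x_Y − x_Z = 0 ⇒ x_Y = 15.65 − 0.5x_Z.
Solving the two reaction functions simultaneously: (1 − (−0.25)(−0.5))x_Z = 7.325 − 0.25·15.65, so 0.875x_Z = 3.4125 and x_Z = 3.9.
Then x_Y = 15.65 − 0.5·3.9 = 13.7.
Total export volume: 3.9 + 13.7 = 17.6.

17.6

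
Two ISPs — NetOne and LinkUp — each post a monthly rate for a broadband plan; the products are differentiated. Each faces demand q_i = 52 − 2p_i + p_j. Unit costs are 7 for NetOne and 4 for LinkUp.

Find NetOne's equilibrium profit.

NetOne's profit: π = (p_{NetOne} − 7)(52 − 2p_{NetOne} + p_{LinkUp}).
∂π/∂p_{NetOne} = 66 − 4p_{NetOne} + p_{LinkUp} = 0 ⇒ p_{NetOne} = 16.5 + 0.25p_{LinkUp}.
Similarly p_{LinkUp} = 15 + 0.25p_{NetOne}.
Solving the two reaction functions simultaneously: (1 − (0.25)(0.25))p_{NetOne} = 16.5 + 0.25·15, so 0.9375p_{NetOne} = 20.25 and p_{NetOne} = 21.6.
Then p_{LinkUp} = 15 + 0.25·21.6 = 20.4.
q_{NetOne} = 52 − 2·21.6 + 20.4 = 29.2.
Profit = (21.6 − 7)·29.2 = 426.32.

426.32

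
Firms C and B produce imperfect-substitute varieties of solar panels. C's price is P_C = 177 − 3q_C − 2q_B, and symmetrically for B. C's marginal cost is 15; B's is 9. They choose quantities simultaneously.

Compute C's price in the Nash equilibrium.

Firm C's profit: π = q_C(177 − 3q_C − 2q_B) − 15q_C.
∂π/∂q_C = 162 − 6q_C − 2q_B = 0 ⇒ q_C = 27 − (1/3)q_B.
Similarly q_B = 28 − (1/3)q_C.
Substituting the second reaction function into the first: q_C = 27 − (1/3)(28 − (1/3)q_C), which gives (8/9)q_C = 53/3 ⇒ q_C = 19.875.
Then q_B = 28 − (1/3)·19.875 = 21.375.
P_C = 177 − 3·19.875 − 2·21.375 = 74.625.

74.625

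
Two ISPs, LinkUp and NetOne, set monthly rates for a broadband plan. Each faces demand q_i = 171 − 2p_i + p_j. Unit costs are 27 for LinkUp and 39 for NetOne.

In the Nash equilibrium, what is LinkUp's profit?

LinkUp's profit: π = (p_{LinkUp} − 27)(171 − 2p_{LinkUp} + p_{NetOne}).
∂π/∂p_{LinkUp} = 225 − 4p_{LinkUp} + p_{NetOne} = 0 ⇒ p_{LinkUp} = 56.25 + 0.25p_{NetOne}.
Similarly p_{NetOne} = 62.25 + 0.25p_{LinkUp}.
Solving the two reaction functions simultaneously: (1 − (0.25)(0.25))p_{LinkUp} = 56.25 + 0.25·62.25, so 0.9375p_{LinkUp} = 71.8125 and p_{LinkUp} = 76.6.
Then p_{NetOne} = 62.25 + 0.25·76.6 = 81.4.
q_{LinkUp} = 171 − 2·76.6 + 81.4 = 99.2.
Profit = (76.6 − 27)·99.2 = 4920.32.

4920.32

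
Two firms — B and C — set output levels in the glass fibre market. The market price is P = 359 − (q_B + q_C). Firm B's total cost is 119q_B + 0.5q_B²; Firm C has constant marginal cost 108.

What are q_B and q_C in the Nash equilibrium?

45.8, 102.6

Firm B's profit: π = q_B(359 − (q_B + q_C)) − 119q_B − 0.5q_B².
∂π/∂q_B = 240 − 3q_B − q_C = 0, so q_B = 80 − (1/3)q_C.
For C: ∂π/∂q_C = 251 − 2q_C − q_B = 0 ⇒ q_C = 125.5 − 0.5q_B.
Substituting the second reaction function into the first: q_B = 80 − (1/3)(125.5 − 0.5q_B), which gives (5/6)q_B = 229/6 ⇒ q_B = 45.8.
Then q_C = 125.5 − 0.5·45.8 = 102.6.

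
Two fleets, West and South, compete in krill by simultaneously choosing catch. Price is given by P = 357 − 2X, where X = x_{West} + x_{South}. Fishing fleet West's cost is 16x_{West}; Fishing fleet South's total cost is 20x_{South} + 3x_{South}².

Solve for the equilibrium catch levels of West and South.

Fishing fleet West's profit: π = x_{West}(357 − 2(x_{West} + x_{South})) − 16x_{West}.
∂π/∂x_{West} = 341 − 4x_{West} − 2x_{South} = 0, so x_{West} = 85.25 − 0.5x_{South}.
For South: ∂π/∂x_{South} = 337 − 10x_{South} − 2x_{West} = 0 ⇒ x_{South} = 33.7 − 0.2x_{West}.
Solving the two reaction functions simultaneously: (1 − (−0.5)(−0.2))x_{West} = 85.25 − 0.5·33.7, so 0.9x_{West} = 68.4 and x_{West} = 76.
Then x_{South} = 33.7 − 0.2·76 = 18.5.

76, 18.5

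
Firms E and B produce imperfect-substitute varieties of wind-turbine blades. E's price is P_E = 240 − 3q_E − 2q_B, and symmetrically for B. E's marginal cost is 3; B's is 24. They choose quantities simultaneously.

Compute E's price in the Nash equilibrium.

95.8125

Firm E's profit: π = q_E(240 − 3q_E − 2q_B) − 3q_E.
∂π/∂q_E = 237 − 6q_E − 2q_B = 0 ⇒ q_E = 39.5 − (1/3)q_B.
Similarly q_B = 36 − (1/3)q_E.
Solving the two reaction functions simultaneously: (1 − (−1/3)(−1/3))q_E = 39.5 − (1/3)·36, so (8/9)q_E = 27.5 and q_E = 30.9375.
Then q_B = 36 − (1/3)·30.9375 = 25.6875.
P_E = 240 − 3·30.9375 − 2·25.6875 = 95.8125.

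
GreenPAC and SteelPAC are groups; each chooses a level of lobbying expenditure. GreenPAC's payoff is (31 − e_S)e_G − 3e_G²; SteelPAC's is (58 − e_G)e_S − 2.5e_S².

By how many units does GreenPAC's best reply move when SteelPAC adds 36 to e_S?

-6

Expanding GreenPAC's payoff: 31e_G − e_Se_G − 3e_G².
∂π/∂e_G = 31 − e_S − 6e_G = 0, so e_G = 31/6 − (1/6)e_S.
The reaction-function slope is −1/6, so a 36-unit rise in e_S moves e_G by −1/6 × 36 = −6. GreenPAC's best response falls — the actions are strategic substitutes.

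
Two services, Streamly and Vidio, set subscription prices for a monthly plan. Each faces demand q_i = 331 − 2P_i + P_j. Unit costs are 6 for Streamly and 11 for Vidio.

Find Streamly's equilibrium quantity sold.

218

Streamly's profit: π = (P_{Streamly} − 6)(331 − 2P_{Streamly} + P_{Vidio}).
∂π/∂P_{Streamly} = 343 − 4P_{Streamly} + P_{Vidio} = 0 ⇒ P_{Streamly} = 85.75 + 0.25P_{Vidio}.
Similarly P_{Vidio} = 88.25 + 0.25P_{Streamly}.
Solving the two reaction functions simultaneously: (1 − (0.25)(0.25))P_{Streamly} = 85.75 + 0.25·88.25, so 0.9375P_{Streamly} = 107.8125 and P_{Streamly} = 115.
Then P_{Vidio} = 88.25 + 0.25·115 = 117.
q_{Streamly} = 331 − 2·115 + 117 = 218.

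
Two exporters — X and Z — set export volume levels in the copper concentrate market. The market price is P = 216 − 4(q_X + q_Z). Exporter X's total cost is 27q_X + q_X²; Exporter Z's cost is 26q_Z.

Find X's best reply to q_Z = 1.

18.5

Exporter X's profit: π = q_X(216 − 4(q_X + q_Z)) − 27q_X − q_X².
∂π/∂q_X = 189 − 10q_X − 4q_Z = 0, so q_X = 18.9 − 0.4q_Z.
At q_Z = 1: q_X = 18.9 − 0.4·1 = 18.5.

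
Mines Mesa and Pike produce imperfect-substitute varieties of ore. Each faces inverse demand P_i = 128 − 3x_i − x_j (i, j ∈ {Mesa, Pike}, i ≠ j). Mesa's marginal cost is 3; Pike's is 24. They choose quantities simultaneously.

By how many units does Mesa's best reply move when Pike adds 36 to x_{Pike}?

-6

Mine Mesa's profit: π = x_{Mesa}(128 − 3x_{Mesa} − x_{Pike}) − 3x_{Mesa}.
∂π/∂x_{Mesa} = 125 − 6x_{Mesa} − x_{Pike} = 0 ⇒ x_{Mesa} = 125/6 − (1/6)x_{Pike}.
The reaction-function slope is −1/6, so a 36-unit rise in x_{Pike} moves x_{Mesa} by −1/6 × 36 = −6. Mesa's best response falls — the actions are strategic substitutes.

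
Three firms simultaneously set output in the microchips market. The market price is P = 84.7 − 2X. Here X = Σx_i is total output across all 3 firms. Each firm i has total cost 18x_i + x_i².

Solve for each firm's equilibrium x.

A representative firm's profit is π_i = x_i(84.7 − 2X) − 18x_i − x_i², with X = x_i + Σ_{j≠i} x_j.
First-order condition: 66.7 − 6x_i − 2Σ_{j≠i} x_j = 0.
With identical firms, set every x_j = x: then 66.7 − 6x − 4x = 0, i.e. x = 66.7/10 = 6.67.

6.67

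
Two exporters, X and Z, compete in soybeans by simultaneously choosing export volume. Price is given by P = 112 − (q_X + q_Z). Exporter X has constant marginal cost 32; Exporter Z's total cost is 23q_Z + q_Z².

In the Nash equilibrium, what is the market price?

65

Exporter X's profit: π = q_X(112 − (q_X + q_Z)) − 32q_X.
∂π/∂q_X = 80 − 2q_X − q_Z = 0, so q_X = 40 − 0.5q_Z.
For Z: ∂π/∂q_Z = 89 − 4q_Z − q_X = 0 ⇒ q_Z = 22.25 − 0.25q_X.
Plugging q_Z into X's best response: q_X = 40 − 0.5(22.25 − 0.25q_X) ⇒ 0.875q_X = 28.875, so q_X = 33.
Then q_Z = 22.25 − 0.25·33 = 14.
Equilibrium price: P = 112 − 47 = 65.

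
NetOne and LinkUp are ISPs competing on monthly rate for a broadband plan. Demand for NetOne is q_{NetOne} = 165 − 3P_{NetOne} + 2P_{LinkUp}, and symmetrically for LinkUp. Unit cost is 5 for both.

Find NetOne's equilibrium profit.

NetOne's profit: π = (P_{NetOne} − 5)(165 − 3P_{NetOne} + 2P_{LinkUp}).
∂π/∂P_{NetOne} = 180 − 6P_{NetOne} + 2P_{LinkUp} = 0 ⇒ P_{NetOne} = 30 + (1/3)P_{LinkUp}.
Setting P_{NetOne} = P_{LinkUp} in the reaction function: P_{NetOne} = 30 + (1/3)P_{NetOne}, so P_{NetOne} = 30 / (2/3) = 45.
q_{NetOne} = 165 − 3·45 + 2·45 = 120.
Profit = (45 − 5)·120 = 4800.

4800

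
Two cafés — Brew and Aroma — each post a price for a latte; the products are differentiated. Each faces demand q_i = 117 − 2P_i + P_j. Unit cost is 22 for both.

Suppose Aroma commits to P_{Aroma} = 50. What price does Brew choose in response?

Brew's profit: π = (P_{Brew} − 22)(117 − 2P_{Brew} + P_{Aroma}).
∂π/∂P_{Brew} = 161 − 4P_{Brew} + P_{Aroma} = 0 ⇒ P_{Brew} = 40.25 + 0.25P_{Aroma}.
At P_{Aroma} = 50: P_{Brew} = 40.25 + 0.25·50 = 52.75.

52.75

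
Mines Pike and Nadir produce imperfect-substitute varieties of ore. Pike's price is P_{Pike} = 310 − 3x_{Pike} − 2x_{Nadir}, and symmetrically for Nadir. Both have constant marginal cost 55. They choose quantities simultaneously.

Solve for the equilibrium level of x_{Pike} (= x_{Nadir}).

Mine Pike's profit: π = x_{Pike}(310 − 3x_{Pike} − 2x_{Nadir}) − 55x_{Pike}.
∂π/∂x_{Pike} = 255 − 6x_{Pike} − 2x_{Nadir} = 0 ⇒ x_{Pike} = 42.5 − (1/3)x_{Nadir}.
By symmetry x_{Nadir} = x_{Pike}; substituting into the reaction function, (4/3)x_{Pike} = 42.5 and x_{Pike} = 31.875.

31.875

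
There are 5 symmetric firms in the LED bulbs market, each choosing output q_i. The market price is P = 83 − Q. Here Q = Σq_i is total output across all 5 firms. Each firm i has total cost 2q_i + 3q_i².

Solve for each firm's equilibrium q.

6.75

A representative firm's profit is π_i = q_i(83 − Q) − 2q_i − 3q_i², with Q = q_i + Σ_{j≠i} q_j.
First-order condition: 81 − 8q_i − Σ_{j≠i} q_j = 0.
Imposing symmetry (q_j = q for all j) turns Σ_{j≠i} q_j into 4q, so 81 = 12q and q = 6.75.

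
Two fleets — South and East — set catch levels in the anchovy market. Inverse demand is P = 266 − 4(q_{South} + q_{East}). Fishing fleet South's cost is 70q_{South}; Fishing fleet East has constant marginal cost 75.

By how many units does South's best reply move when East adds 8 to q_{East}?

Fishing fleet South's profit: π = q_{South}(266 − 4(q_{South} + q_{East})) − 70q_{South}.
∂π/∂q_{South} = 196 − 8q_{South} − 4q_{East} = 0, so q_{South} = 24.5 − 0.5q_{East}.
The reaction-function slope is −0.5, so an 8-unit rise in q_{East} moves q_{South} by −0.5 × 8 = −4. South's best response falls — the actions are strategic substitutes.

-4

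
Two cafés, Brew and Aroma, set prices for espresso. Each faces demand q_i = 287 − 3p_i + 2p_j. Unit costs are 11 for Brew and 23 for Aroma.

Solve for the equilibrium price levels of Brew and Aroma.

82.25, 86.75

Brew's profit: π = (p_{Brew} − 11)(287 − 3p_{Brew} + 2p_{Aroma}).
∂π/∂p_{Brew} = 320 − 6p_{Brew} + 2p_{Aroma} = 0 ⇒ p_{Brew} = 160/3 + (1/3)p_{Aroma}.
Similarly p_{Aroma} = 178/3 + (1/3)p_{Brew}.
Plugging p_{Aroma} into Brew's best response: p_{Brew} = 160/3 + (1/3)(178/3 + (1/3)p_{Brew}) ⇒ (8/9)p_{Brew} = 658/9, so p_{Brew} = 82.25.
Then p_{Aroma} = 178/3 + (1/3)·82.25 = 86.75.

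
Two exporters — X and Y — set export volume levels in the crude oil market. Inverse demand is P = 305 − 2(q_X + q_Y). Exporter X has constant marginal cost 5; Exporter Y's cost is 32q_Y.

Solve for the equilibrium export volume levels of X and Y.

Exporter X's profit: π = q_X(305 − 2(q_X + q_Y)) − 5q_X.
∂π/∂q_X = 300 − 4q_X − 2q_Y = 0, so q_X = 75 − 0.5q_Y.
By the same steps for Y: q_Y = 68.25 − 0.5q_X.
Plugging q_Y into X's best response: q_X = 75 − 0.5(68.25 − 0.5q_X) ⇒ 0.75q_X = 40.875, so q_X = 54.5.
Then q_Y = 68.25 − 0.5·54.5 = 41.

54.5, 41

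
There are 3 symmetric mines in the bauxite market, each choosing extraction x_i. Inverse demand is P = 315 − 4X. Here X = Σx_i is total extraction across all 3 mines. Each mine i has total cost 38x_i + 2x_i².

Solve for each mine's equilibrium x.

13.85

A representative mine's profit is π_i = x_i(315 − 4X) − 38x_i − 2x_i², with X = x_i + Σ_{j≠i} x_j.
First-order condition: 277 − 12x_i − 4Σ_{j≠i} x_j = 0.
With identical mines, set every x_j = x: then 277 − 12x − 8x = 0, i.e. x = 277/20 = 13.85.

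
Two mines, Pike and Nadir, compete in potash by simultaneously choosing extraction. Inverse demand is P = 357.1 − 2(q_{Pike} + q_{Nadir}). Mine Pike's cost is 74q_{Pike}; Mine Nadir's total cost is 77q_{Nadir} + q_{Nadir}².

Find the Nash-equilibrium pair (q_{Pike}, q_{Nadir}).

Mine Pike's profit: π = q_{Pike}(357.1 − 2(q_{Pike} + q_{Nadir})) − 74q_{Pike}.
∂π/∂q_{Pike} = 283.1 − 4q_{Pike} − 2q_{Nadir} = 0, so q_{Pike} = 70.775 − 0.5q_{Nadir}.
For Nadir: ∂π/∂q_{Nadir} = 280.1 − 6q_{Nadir} − 2q_{Pike} = 0 ⇒ q_{Nadir} = 2801/60 − (1/3)q_{Pike}.
Substituting the second reaction function into the first: q_{Pike} = 70.775 − 0.5(2801/60 − (1/3)q_{Pike}), which gives (5/6)q_{Pike} = 1423/30 ⇒ q_{Pike} = 56.92.
Then q_{Nadir} = 2801/60 − (1/3)·56.92 = 27.71.

56.92, 27.71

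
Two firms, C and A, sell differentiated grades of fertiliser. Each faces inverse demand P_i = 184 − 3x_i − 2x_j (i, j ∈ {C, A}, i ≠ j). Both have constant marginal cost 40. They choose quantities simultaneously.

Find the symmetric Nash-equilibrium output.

18

Firm C's profit: π = x_C(184 − 3x_C − 2x_A) − 40x_C.
∂π/∂x_C = 144 − 6x_C − 2x_A = 0 ⇒ x_C = 24 − (1/3)x_A.
By symmetry x_A = x_C; substituting into the reaction function, (4/3)x_C = 24 and x_C = 18.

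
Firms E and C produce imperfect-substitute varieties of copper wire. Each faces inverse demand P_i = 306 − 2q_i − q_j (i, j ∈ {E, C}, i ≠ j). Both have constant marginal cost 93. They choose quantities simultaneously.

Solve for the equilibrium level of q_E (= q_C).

42.6

Firm E's profit: π = q_E(306 − 2q_E − q_C) − 93q_E.
∂π/∂q_E = 213 − 4q_E − q_C = 0 ⇒ q_E = 53.25 − 0.25q_C.
The game is symmetric, so in equilibrium q_C = q_E: the reaction function gives 1.25q_E = 53.25, hence q_E = 42.6.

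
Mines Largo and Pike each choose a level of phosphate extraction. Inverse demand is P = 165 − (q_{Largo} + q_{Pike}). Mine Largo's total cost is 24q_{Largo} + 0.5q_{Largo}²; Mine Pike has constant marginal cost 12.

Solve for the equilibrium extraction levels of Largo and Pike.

25.8, 63.6

Mine Largo's profit: π = q_{Largo}(165 − (q_{Largo} + q_{Pike})) − 24q_{Largo} − 0.5q_{Largo}².
∂π/∂q_{Largo} = 141 − 3q_{Largo} − q_{Pike} = 0, so q_{Largo} = 47 − (1/3)q_{Pike}.
For Pike: ∂π/∂q_{Pike} = 153 − 2q_{Pike} − q_{Largo} = 0 ⇒ q_{Pike} = 76.5 − 0.5q_{Largo}.
Plugging q_{Pike} into Largo's best response: q_{Largo} = 47 − (1/3)(76.5 − 0.5q_{Largo}) ⇒ (5/6)q_{Largo} = 21.5, so q_{Largo} = 25.8.
Then q_{Pike} = 76.5 − 0.5·25.8 = 63.6.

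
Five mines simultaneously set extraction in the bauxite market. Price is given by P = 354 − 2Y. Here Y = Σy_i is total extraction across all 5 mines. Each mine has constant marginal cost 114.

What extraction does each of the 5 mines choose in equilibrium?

A representative mine's profit is π_i = y_i(354 − 2Y) − 114y_i, with Y = y_i + Σ_{j≠i} y_j.
First-order condition: 240 − 4y_i − 2Σ_{j≠i} y_j = 0.
With identical mines, set every y_j = y: then 240 − 4y − 8y = 0, i.e. y = 240/12 = 20.

20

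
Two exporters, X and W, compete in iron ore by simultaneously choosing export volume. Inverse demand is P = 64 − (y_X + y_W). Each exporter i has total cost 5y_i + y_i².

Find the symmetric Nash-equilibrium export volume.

Exporter X's profit: π = y_X(64 − (y_X + y_W)) − 5y_X − y_X².
∂π/∂y_X = 59 − 4y_X − y_W = 0, so y_X = 14.75 − 0.25y_W.
Setting y_X = y_W in the reaction function: y_X = 14.75 − 0.25y_X, so y_X = 14.75 / 1.25 = 11.8.

11.8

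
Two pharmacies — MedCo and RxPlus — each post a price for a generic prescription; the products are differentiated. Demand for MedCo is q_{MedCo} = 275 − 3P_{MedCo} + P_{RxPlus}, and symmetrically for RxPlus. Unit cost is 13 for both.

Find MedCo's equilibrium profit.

7440.12

MedCo's profit: π = (P_{MedCo} − 13)(275 − 3P_{MedCo} + P_{RxPlus}).
∂π/∂P_{MedCo} = 314 − 6P_{MedCo} + P_{RxPlus} = 0 ⇒ P_{MedCo} = 157/3 + (1/6)P_{RxPlus}.
Setting P_{MedCo} = P_{RxPlus} in the reaction function: P_{MedCo} = 157/3 + (1/6)P_{MedCo}, so P_{MedCo} = (157/3) / (5/6) = 62.8.
q_{MedCo} = 275 − 3·62.8 + 62.8 = 149.4.
Profit = (62.8 − 13)·149.4 = 7440.12.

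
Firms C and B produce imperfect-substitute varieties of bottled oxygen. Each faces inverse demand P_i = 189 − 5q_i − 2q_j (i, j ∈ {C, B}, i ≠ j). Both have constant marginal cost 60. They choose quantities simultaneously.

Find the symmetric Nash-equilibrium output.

10.75

Firm C's profit: π = q_C(189 − 5q_C − 2q_B) − 60q_C.
∂π/∂q_C = 129 − 10q_C − 2q_B = 0 ⇒ q_C = 12.9 − 0.2q_B.
The game is symmetric, so in equilibrium q_B = q_C: the reaction function gives 1.2q_C = 12.9, hence q_C = 10.75.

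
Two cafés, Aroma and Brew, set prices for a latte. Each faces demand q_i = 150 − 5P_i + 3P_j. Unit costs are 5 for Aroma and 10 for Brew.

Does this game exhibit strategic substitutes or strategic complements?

strategic complements

Aroma's profit: π = (P_{Aroma} − 5)(150 − 5P_{Aroma} + 3P_{Brew}).
∂π/∂P_{Aroma} = 175 − 10P_{Aroma} + 3P_{Brew} = 0 ⇒ P_{Aroma} = 17.5 + 0.3P_{Brew}.
The best-response slope dP_{Aroma}/dP_{Brew} = 0.3 > 0: the reaction function is upward-sloping, so the choices are strategic complements.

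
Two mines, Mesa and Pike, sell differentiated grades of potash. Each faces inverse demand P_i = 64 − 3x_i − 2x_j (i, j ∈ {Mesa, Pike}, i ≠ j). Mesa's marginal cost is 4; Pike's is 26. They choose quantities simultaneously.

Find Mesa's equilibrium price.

Mine Mesa's profit: π = x_{Mesa}(64 − 3x_{Mesa} − 2x_{Pike}) − 4x_{Mesa}.
∂π/∂x_{Mesa} = 60 − 6x_{Mesa} − 2x_{Pike} = 0 ⇒ x_{Mesa} = 10 − (1/3)x_{Pike}.
Similarly x_{Pike} = 19/3 − (1/3)x_{Mesa}.
Plugging x_{Pike} into Mesa's best response: x_{Mesa} = 10 − (1/3)(19/3 − (1/3)x_{Mesa}) ⇒ (8/9)x_{Mesa} = 71/9, so x_{Mesa} = 8.875.
Then x_{Pike} = 19/3 − (1/3)·8.875 = 3.375.
P_{Mesa} = 64 − 3·8.875 − 2·3.375 = 30.625.

30.625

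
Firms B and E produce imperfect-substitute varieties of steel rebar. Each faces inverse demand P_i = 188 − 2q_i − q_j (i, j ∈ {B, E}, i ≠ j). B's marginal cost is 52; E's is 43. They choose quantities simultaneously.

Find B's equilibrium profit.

1415.12

Firm B's profit: π = q_B(188 − 2q_B − q_E) − 52q_B.
∂π/∂q_B = 136 − 4q_B − q_E = 0 ⇒ q_B = 34 − 0.25q_E.
Similarly q_E = 36.25 − 0.25q_B.
Substituting the second reaction function into the first: q_B = 34 − 0.25(36.25 − 0.25q_B), which gives 0.9375q_B = 24.9375 ⇒ q_B = 26.6.
Then q_E = 36.25 − 0.25·26.6 = 29.6.
P_B = 188 − 2·26.6 − 29.6 = 105.2.
Profit = (105.2 − 52)·26.6 = 1415.12.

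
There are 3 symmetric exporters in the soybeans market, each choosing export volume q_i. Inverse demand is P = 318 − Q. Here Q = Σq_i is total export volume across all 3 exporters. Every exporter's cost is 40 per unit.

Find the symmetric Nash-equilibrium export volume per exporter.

A representative exporter's profit is π_i = q_i(318 − Q) − 40q_i, with Q = q_i + Σ_{j≠i} q_j.
First-order condition: 278 − 2q_i − Σ_{j≠i} q_j = 0.
In a symmetric equilibrium every exporter chooses the same q, so Σ_{j≠i} q_j = 2q. The condition becomes 278 − 4q = 0, giving q = 278/4 = 69.5.

69.5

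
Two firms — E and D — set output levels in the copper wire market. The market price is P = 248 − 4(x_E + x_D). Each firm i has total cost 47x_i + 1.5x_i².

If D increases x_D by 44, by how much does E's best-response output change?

Firm E's profit: π = x_E(248 − 4(x_E + x_D)) − 47x_E − 1.5x_E².
∂π/∂x_E = 201 − 11x_E − 4x_D = 0, so x_E = 201/11 − (4/11)x_D.
The reaction-function slope is −4/11, so a 44-unit rise in x_D moves x_E by −4/11 × 44 = −16. E's best response falls — the actions are strategic substitutes.

-16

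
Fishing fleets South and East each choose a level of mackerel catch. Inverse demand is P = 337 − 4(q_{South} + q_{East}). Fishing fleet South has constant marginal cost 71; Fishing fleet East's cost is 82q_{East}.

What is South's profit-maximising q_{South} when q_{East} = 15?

25.75

Fishing fleet South's profit: π = q_{South}(337 − 4(q_{South} + q_{East})) − 71q_{South}.
∂π/∂q_{South} = 266 − 8q_{South} − 4q_{East} = 0, so q_{South} = 33.25 − 0.5q_{East}.
At q_{East} = 15: q_{South} = 33.25 − 0.5·15 = 25.75.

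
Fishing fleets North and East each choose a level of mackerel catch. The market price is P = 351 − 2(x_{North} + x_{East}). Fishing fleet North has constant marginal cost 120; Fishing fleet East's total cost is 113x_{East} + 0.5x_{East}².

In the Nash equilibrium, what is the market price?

Fishing fleet North's profit: π = x_{North}(351 − 2(x_{North} + x_{East})) − 120x_{North}.
∂π/∂x_{North} = 231 − 4x_{North} − 2x_{East} = 0, so x_{North} = 57.75 − 0.5x_{East}.
For East: ∂π/∂x_{East} = 238 − 5x_{East} − 2x_{North} = 0 ⇒ x_{East} = 47.6 − 0.4x_{North}.
Solving the two reaction functions simultaneously: (1 − (−0.5)(−0.4))x_{North} = 57.75 − 0.5·47.6, so 0.8x_{North} = 33.95 and x_{North} = 42.4375.
Then x_{East} = 47.6 − 0.4·42.4375 = 30.625.
Equilibrium price: P = 351 − 2·73.0625 = 204.875.

204.875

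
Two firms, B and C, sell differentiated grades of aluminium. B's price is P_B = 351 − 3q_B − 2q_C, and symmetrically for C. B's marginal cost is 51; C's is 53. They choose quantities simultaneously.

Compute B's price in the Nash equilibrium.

163.875

Firm B's profit: π = q_B(351 − 3q_B − 2q_C) − 51q_B.
∂π/∂q_B = 300 − 6q_B − 2q_C = 0 ⇒ q_B = 50 − (1/3)q_C.
Similarly q_C = 149/3 − (1/3)q_B.
Solving the two reaction functions simultaneously: (1 − (−1/3)(−1/3))q_B = 50 − (1/3)·(149/3), so (8/9)q_B = 301/9 and q_B = 37.625.
Then q_C = 149/3 − (1/3)·37.625 = 37.125.
P_B = 351 − 3·37.625 − 2·37.125 = 163.875.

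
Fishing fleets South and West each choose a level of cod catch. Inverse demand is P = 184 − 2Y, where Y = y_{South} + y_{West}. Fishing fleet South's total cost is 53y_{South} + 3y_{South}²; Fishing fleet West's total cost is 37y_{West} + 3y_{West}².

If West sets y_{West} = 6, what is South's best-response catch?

11.9

Fishing fleet South's profit: π = y_{South}(184 − 2(y_{South} + y_{West})) − 53y_{South} − 3y_{South}².
∂π/∂y_{South} = 131 − 10y_{South} − 2y_{West} = 0, so y_{South} = 13.1 − 0.2y_{West}.
At y_{West} = 6: y_{South} = 13.1 − 0.2·6 = 11.9.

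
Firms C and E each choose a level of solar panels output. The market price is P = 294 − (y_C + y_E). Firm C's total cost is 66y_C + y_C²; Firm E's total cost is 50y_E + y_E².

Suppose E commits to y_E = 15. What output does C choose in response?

53.25

Firm C's profit: π = y_C(294 − (y_C + y_E)) − 66y_C − y_C².
∂π/∂y_C = 228 − 4y_C − y_E = 0, so y_C = 57 − 0.25y_E.
At y_E = 15: y_C = 57 − 0.25·15 = 53.25.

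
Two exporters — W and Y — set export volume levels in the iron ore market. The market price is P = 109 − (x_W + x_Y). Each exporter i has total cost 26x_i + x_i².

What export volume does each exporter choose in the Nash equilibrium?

Exporter W's profit: π = x_W(109 − (x_W + x_Y)) − 26x_W − x_W².
∂π/∂x_W = 83 − 4x_W − x_Y = 0, so x_W = 20.75 − 0.25x_Y.
Setting x_W = x_Y in the reaction function: x_W = 20.75 − 0.25x_W, so x_W = 20.75 / 1.25 = 16.6.

16.6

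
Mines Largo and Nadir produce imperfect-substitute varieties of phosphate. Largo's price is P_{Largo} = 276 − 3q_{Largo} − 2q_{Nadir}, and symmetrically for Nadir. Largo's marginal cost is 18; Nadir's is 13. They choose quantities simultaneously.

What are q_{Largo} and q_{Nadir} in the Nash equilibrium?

Mine Largo's profit: π = q_{Largo}(276 − 3q_{Largo} − 2q_{Nadir}) − 18q_{Largo}.
∂π/∂q_{Largo} = 258 − 6q_{Largo} − 2q_{Nadir} = 0 ⇒ q_{Largo} = 43 − (1/3)q_{Nadir}.
Similarly q_{Nadir} = 263/6 − (1/3)q_{Largo}.
Plugging q_{Nadir} into Largo's best response: q_{Largo} = 43 − (1/3)(263/6 − (1/3)q_{Largo}) ⇒ (8/9)q_{Largo} = 511/18, so q_{Largo} = 31.9375.
Then q_{Nadir} = 263/6 − (1/3)·31.9375 = 33.1875.

31.9375, 33.1875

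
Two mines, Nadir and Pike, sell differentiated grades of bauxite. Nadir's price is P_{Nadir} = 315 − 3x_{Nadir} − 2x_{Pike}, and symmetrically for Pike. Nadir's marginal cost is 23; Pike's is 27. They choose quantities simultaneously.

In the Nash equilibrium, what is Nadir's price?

Mine Nadir's profit: π = x_{Nadir}(315 − 3x_{Nadir} − 2x_{Pike}) − 23x_{Nadir}.
∂π/∂x_{Nadir} = 292 − 6x_{Nadir} − 2x_{Pike} = 0 ⇒ x_{Nadir} = 146/3 − (1/3)x_{Pike}.
Similarly x_{Pike} = 48 − (1/3)x_{Nadir}.
Plugging x_{Pike} into Nadir's best response: x_{Nadir} = 146/3 − (1/3)(48 − (1/3)x_{Nadir}) ⇒ (8/9)x_{Nadir} = 98/3, so x_{Nadir} = 36.75.
Then x_{Pike} = 48 − (1/3)·36.75 = 35.75.
P_{Nadir} = 315 − 3·36.75 − 2·35.75 = 133.25.

133.25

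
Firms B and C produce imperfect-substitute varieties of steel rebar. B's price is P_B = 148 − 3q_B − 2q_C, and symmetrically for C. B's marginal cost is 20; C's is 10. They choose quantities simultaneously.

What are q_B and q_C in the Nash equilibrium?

15.375, 17.875

Firm B's profit: π = q_B(148 − 3q_B − 2q_C) − 20q_B.
∂π/∂q_B = 128 − 6q_B − 2q_C = 0 ⇒ q_B = 64/3 − (1/3)q_C.
Similarly q_C = 23 − (1/3)q_B.
Plugging q_C into B's best response: q_B = 64/3 − (1/3)(23 − (1/3)q_B) ⇒ (8/9)q_B = 41/3, so q_B = 15.375.
Then q_C = 23 − (1/3)·15.375 = 17.875.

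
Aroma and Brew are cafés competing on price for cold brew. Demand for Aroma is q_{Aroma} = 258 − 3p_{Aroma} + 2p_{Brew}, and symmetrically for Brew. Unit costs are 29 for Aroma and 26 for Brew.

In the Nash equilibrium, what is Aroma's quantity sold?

170.0625

Aroma's profit: π = (p_{Aroma} − 29)(258 − 3p_{Aroma} + 2p_{Brew}).
∂π/∂p_{Aroma} = 345 − 6p_{Aroma} + 2p_{Brew} = 0 ⇒ p_{Aroma} = 57.5 + (1/3)p_{Brew}.
Similarly p_{Brew} = 56 + (1/3)p_{Aroma}.
Plugging p_{Brew} into Aroma's best response: p_{Aroma} = 57.5 + (1/3)(56 + (1/3)p_{Aroma}) ⇒ (8/9)p_{Aroma} = 457/6, so p_{Aroma} = 85.6875.
Then p_{Brew} = 56 + (1/3)·85.6875 = 84.5625.
q_{Aroma} = 258 − 3·85.6875 + 2·84.5625 = 170.0625.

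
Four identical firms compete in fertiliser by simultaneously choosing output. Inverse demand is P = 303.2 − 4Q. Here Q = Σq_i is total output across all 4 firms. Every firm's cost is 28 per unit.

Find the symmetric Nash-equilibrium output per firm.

13.76

A representative firm's profit is π_i = q_i(303.2 − 4Q) − 28q_i, with Q = q_i + Σ_{j≠i} q_j.
First-order condition: 275.2 − 8q_i − 4Σ_{j≠i} q_j = 0.
In a symmetric equilibrium every firm chooses the same q, so Σ_{j≠i} q_j = 3q. The condition becomes 275.2 − 20q = 0, giving q = 275.2/20 = 13.76.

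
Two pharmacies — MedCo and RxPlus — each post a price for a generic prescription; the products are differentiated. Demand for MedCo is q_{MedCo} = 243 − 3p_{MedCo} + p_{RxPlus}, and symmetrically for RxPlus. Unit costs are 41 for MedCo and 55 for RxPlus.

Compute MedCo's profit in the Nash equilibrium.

3346.68

MedCo's profit: π = (p_{MedCo} − 41)(243 − 3p_{MedCo} + p_{RxPlus}).
∂π/∂p_{MedCo} = 366 − 6p_{MedCo} + p_{RxPlus} = 0 ⇒ p_{MedCo} = 61 + (1/6)p_{RxPlus}.
Similarly p_{RxPlus} = 68 + (1/6)p_{MedCo}.
Solving the two reaction functions simultaneously: (1 − (1/6)(1/6))p_{MedCo} = 61 + (1/6)·68, so (35/36)p_{MedCo} = 217/3 and p_{MedCo} = 74.4.
Then p_{RxPlus} = 68 + (1/6)·74.4 = 80.4.
q_{MedCo} = 243 − 3·74.4 + 80.4 = 100.2.
Profit = (74.4 − 41)·100.2 = 3346.68.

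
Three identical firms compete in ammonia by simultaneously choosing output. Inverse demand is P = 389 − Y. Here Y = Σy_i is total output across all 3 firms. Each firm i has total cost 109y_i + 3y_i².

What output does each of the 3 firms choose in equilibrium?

A representative firm's profit is π_i = y_i(389 − Y) − 109y_i − 3y_i², with Y = y_i + Σ_{j≠i} y_j.
First-order condition: 280 − 8y_i − Σ_{j≠i} y_j = 0.
With identical firms, set every y_j = y: then 280 − 8y − 2y = 0, i.e. y = 280/10 = 28.

28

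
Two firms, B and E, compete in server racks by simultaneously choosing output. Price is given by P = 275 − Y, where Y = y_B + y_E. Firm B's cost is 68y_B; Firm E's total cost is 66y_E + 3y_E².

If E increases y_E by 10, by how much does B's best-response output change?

-5

Firm B's profit: π = y_B(275 − (y_B + y_E)) − 68y_B.
∂π/∂y_B = 207 − 2y_B − y_E = 0, so y_B = 103.5 − 0.5y_E.
The reaction-function slope is −0.5, so a 10-unit rise in y_E moves y_B by −0.5 × 10 = −5. B's best response falls — the actions are strategic substitutes.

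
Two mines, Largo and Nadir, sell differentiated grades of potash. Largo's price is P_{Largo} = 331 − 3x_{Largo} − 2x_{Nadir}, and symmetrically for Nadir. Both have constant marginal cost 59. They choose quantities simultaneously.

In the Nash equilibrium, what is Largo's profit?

Mine Largo's profit: π = x_{Largo}(331 − 3x_{Largo} − 2x_{Nadir}) − 59x_{Largo}.
∂π/∂x_{Largo} = 272 − 6x_{Largo} − 2x_{Nadir} = 0 ⇒ x_{Largo} = 136/3 − (1/3)x_{Nadir}.
Setting x_{Largo} = x_{Nadir} in the reaction function: x_{Largo} = 136/3 − (1/3)x_{Largo}, so x_{Largo} = (136/3) / (4/3) = 34.
P_{Largo} = 331 − 3·34 − 2·34 = 161.
Profit = (161 − 59)·34 = 3468.

3468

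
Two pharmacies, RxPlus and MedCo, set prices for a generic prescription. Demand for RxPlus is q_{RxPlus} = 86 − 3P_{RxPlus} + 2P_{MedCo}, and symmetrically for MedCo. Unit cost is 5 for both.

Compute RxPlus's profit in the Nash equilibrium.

1230.1875

RxPlus's profit: π = (P_{RxPlus} − 5)(86 − 3P_{RxPlus} + 2P_{MedCo}).
∂π/∂P_{RxPlus} = 101 − 6P_{RxPlus} + 2P_{MedCo} = 0 ⇒ P_{RxPlus} = 101/6 + (1/3)P_{MedCo}.
The game is symmetric, so in equilibrium P_{MedCo} = P_{RxPlus}: the reaction function gives (2/3)P_{RxPlus} = 101/6, hence P_{RxPlus} = 25.25.
q_{RxPlus} = 86 − 3·25.25 + 2·25.25 = 60.75.
Profit = (25.25 − 5)·60.75 = 1230.1875.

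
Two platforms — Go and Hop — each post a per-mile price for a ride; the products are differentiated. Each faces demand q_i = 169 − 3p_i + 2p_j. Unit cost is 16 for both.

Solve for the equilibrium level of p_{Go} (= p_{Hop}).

54.25

Go's profit: π = (p_{Go} − 16)(169 − 3p_{Go} + 2p_{Hop}).
∂π/∂p_{Go} = 217 − 6p_{Go} + 2p_{Hop} = 0 ⇒ p_{Go} = 217/6 + (1/3)p_{Hop}.
By symmetry p_{Hop} = p_{Go}; substituting into the reaction function, (2/3)p_{Go} = 217/6 and p_{Go} = 54.25.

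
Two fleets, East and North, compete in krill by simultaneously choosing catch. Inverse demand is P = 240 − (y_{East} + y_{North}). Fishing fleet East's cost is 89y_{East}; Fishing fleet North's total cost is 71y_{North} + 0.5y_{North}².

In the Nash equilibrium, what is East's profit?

3226.24

Fishing fleet East's profit: π = y_{East}(240 − (y_{East} + y_{North})) − 89y_{East}.
∂π/∂y_{East} = 151 − 2y_{East} − y_{North} = 0, so y_{East} = 75.5 − 0.5y_{North}.
For North: ∂π/∂y_{North} = 169 − 3y_{North} − y_{East} = 0 ⇒ y_{North} = 169/3 − (1/3)y_{East}.
Plugging y_{North} into East's best response: y_{East} = 75.5 − 0.5(169/3 − (1/3)y_{East}) ⇒ (5/6)y_{East} = 142/3, so y_{East} = 56.8.
Then y_{North} = 169/3 − (1/3)·56.8 = 37.4.
Price P = 240 − 94.2 = 145.8.
East's profit: (145.8 − 89)·56.8 = 3226.24.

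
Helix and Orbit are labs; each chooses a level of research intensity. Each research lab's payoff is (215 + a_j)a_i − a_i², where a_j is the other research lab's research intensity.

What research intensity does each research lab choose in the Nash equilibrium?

215

Helix's payoff is (215 + a_O)a_H − a_H².
∂π/∂a_H = 215 + a_O − 2a_H = 0, so a_H = 107.5 + 0.5a_O.
By symmetry a_O = a_H; substituting into the reaction function, 0.5a_H = 107.5 and a_H = 215.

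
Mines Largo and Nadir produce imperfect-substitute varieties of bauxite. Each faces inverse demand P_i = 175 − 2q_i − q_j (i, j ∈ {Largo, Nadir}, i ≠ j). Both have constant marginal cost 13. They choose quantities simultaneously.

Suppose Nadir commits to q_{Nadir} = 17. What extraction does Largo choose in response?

36.25

Mine Largo's profit: π = q_{Largo}(175 − 2q_{Largo} − q_{Nadir}) − 13q_{Largo}.
∂π/∂q_{Largo} = 162 − 4q_{Largo} − q_{Nadir} = 0 ⇒ q_{Largo} = 40.5 − 0.25q_{Nadir}.
At q_{Nadir} = 17: q_{Largo} = 40.5 − 0.25·17 = 36.25.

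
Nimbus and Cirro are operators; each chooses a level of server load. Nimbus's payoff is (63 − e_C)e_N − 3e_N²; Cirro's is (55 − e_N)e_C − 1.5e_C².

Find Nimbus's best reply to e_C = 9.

Expanding Nimbus's payoff: 63e_N − e_Ce_N − 3e_N².
∂π/∂e_N = 63 − e_C − 6e_N = 0, so e_N = 10.5 − (1/6)e_C.
At e_C = 9: e_N = 10.5 − (1/6)·9 = 9.

9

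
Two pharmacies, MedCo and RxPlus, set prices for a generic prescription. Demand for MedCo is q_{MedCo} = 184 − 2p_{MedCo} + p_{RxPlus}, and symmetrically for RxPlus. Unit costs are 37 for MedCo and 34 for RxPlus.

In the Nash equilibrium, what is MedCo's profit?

MedCo's profit: π = (p_{MedCo} − 37)(184 − 2p_{MedCo} + p_{RxPlus}).
∂π/∂p_{MedCo} = 258 − 4p_{MedCo} + p_{RxPlus} = 0 ⇒ p_{MedCo} = 64.5 + 0.25p_{RxPlus}.
Similarly p_{RxPlus} = 63 + 0.25p_{MedCo}.
Substituting the second reaction function into the first: p_{MedCo} = 64.5 + 0.25(63 + 0.25p_{MedCo}), which gives 0.9375p_{MedCo} = 80.25 ⇒ p_{MedCo} = 85.6.
Then p_{RxPlus} = 63 + 0.25·85.6 = 84.4.
q_{MedCo} = 184 − 2·85.6 + 84.4 = 97.2.
Profit = (85.6 − 37)·97.2 = 4723.92.

4723.92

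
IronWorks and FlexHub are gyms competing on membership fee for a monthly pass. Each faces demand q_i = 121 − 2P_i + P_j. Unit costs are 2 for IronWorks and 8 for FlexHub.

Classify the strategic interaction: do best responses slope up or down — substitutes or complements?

strategic complements

IronWorks's profit: π = (P_{IronWorks} − 2)(121 − 2P_{IronWorks} + P_{FlexHub}).
∂π/∂P_{IronWorks} = 125 − 4P_{IronWorks} + P_{FlexHub} = 0 ⇒ P_{IronWorks} = 31.25 + 0.25P_{FlexHub}.
The best-response slope dP_{IronWorks}/dP_{FlexHub} = 0.25 > 0: the reaction function is upward-sloping, so the choices are strategic complements.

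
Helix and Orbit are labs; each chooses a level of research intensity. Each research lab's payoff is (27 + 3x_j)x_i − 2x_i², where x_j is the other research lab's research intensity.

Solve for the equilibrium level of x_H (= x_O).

Helix's payoff is (27 + 3x_O)x_H − 2x_H².
∂π/∂x_H = 27 + 3x_O − 4x_H = 0, so x_H = 6.75 + 0.75x_O.
The game is symmetric, so in equilibrium x_O = x_H: the reaction function gives 0.25x_H = 6.75, hence x_H = 27.

27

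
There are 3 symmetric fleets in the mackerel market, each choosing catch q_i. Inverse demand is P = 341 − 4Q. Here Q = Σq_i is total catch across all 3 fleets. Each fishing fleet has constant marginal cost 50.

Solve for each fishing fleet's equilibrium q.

18.1875

A representative fishing fleet's profit is π_i = q_i(341 − 4Q) − 50q_i, with Q = q_i + Σ_{j≠i} q_j.
First-order condition: 291 − 8q_i − 4Σ_{j≠i} q_j = 0.
Imposing symmetry (q_j = q for all j) turns Σ_{j≠i} q_j into 2q, so 291 = 16q and q = 18.1875.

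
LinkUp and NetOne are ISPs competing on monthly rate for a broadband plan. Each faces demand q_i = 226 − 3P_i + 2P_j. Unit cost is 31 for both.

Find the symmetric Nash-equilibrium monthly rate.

LinkUp's profit: π = (P_{LinkUp} − 31)(226 − 3P_{LinkUp} + 2P_{NetOne}).
∂π/∂P_{LinkUp} = 319 − 6P_{LinkUp} + 2P_{NetOne} = 0 ⇒ P_{LinkUp} = 319/6 + (1/3)P_{NetOne}.
The game is symmetric, so in equilibrium P_{NetOne} = P_{LinkUp}: the reaction function gives (2/3)P_{LinkUp} = 319/6, hence P_{LinkUp} = 79.75.

79.75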